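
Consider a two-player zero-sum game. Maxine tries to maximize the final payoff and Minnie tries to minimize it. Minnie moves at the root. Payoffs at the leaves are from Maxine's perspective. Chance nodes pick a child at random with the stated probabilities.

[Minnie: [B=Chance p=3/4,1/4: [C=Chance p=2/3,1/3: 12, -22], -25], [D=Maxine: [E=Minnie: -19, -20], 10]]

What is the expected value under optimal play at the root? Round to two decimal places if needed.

-5.75

C (Chance): 2/3·12 + 1/3·-22 = 0.67
B (Chance): 3/4·0.67 + 1/4·-25 = -5.75
E (Minnie): min(-19, -20) = -20
D (Maxine): max(-20, 10) = 10
Root (Minnie): min(-5.75, 10) = -5.75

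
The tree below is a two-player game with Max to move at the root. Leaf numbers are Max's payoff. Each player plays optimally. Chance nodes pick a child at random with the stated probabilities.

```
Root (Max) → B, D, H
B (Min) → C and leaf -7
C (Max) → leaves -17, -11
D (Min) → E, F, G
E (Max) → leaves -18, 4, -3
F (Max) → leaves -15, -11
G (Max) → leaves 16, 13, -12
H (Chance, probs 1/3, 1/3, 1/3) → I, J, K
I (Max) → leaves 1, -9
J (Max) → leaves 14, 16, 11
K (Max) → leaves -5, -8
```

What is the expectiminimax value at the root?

C (Max): max(-17, -11) = -11
B (Min): min(-11, -7) = -11
E (Max): max(-18, 4, -3) = 4
F (Max): max(-15, -11) = -11
G (Max): max(16, 13, -12) = 16
D (Min): min(4, -11, 16) = -11
I (Max): max(1, -9) = 1
J (Max): max(14, 16, 11) = 16
K (Max): max(-5, -8) = -5
H (Chance): 1/3·1 + 1/3·16 + 1/3·-5 = 4
Root (Max): max(-11, -11, 4) = 4

4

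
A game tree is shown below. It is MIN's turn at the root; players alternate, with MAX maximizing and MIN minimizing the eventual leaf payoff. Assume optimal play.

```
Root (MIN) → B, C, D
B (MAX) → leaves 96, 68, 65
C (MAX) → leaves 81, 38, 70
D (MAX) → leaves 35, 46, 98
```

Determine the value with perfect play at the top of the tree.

81

B (MAX): max(96, 68, 65) = 96
C (MAX): max(81, 38, 70) = 81
D (MAX): max(35, 46, 98) = 98
Root (MIN): min(96, 81, 98) = 81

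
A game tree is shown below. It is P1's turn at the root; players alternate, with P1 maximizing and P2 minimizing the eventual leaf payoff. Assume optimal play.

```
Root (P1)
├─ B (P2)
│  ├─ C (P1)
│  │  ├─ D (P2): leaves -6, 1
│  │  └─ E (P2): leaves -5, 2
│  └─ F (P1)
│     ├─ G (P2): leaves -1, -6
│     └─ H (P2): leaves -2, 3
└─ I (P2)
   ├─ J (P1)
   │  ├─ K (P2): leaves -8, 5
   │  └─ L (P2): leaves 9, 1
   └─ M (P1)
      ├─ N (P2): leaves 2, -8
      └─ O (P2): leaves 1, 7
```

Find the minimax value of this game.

1

D (P2): min(-6, 1) = -6
E (P2): min(-5, 2) = -5
C (P1): max(-6, -5) = -5
G (P2): min(-1, -6) = -6
H (P2): min(-2, 3) = -2
F (P1): max(-6, -2) = -2
B (P2): min(-5, -2) = -5
K (P2): min(-8, 5) = -8
L (P2): min(9, 1) = 1
J (P1): max(-8, 1) = 1
N (P2): min(2, -8) = -8
O (P2): min(1, 7) = 1
M (P1): max(-8, 1) = 1
I (P2): min(1, 1) = 1
Root (P1): max(-5, 1) = 1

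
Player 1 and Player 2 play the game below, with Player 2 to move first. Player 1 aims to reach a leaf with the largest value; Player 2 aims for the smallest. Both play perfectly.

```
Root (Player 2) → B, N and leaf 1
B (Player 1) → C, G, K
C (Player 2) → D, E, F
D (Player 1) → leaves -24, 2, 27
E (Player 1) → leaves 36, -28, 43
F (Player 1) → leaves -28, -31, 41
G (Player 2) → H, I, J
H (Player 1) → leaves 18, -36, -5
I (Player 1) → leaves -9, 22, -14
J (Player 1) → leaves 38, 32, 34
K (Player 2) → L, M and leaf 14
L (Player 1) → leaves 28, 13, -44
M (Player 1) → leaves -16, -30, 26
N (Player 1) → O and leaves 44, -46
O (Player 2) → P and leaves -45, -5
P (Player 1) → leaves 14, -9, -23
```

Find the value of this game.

D (Player 1): max(-24, 2, 27) = 27
E (Player 1): max(36, -28, 43) = 43
F (Player 1): max(-28, -31, 41) = 41
C (Player 2): min(27, 43, 41) = 27
H (Player 1): max(18, -36, -5) = 18
I (Player 1): max(-9, 22, -14) = 22
J (Player 1): max(38, 32, 34) = 38
G (Player 2): min(18, 22, 38) = 18
L (Player 1): max(28, 13, -44) = 28
M (Player 1): max(-16, -30, 26) = 26
K (Player 2): min(28, 26, 14) = 14
B (Player 1): max(27, 18, 14) = 27
P (Player 1): max(14, -9, -23) = 14
O (Player 2): min(14, -45, -5) = -45
N (Player 1): max(-45, 44, -46) = 44
Root (Player 2): min(27, 44, 1) = 1

1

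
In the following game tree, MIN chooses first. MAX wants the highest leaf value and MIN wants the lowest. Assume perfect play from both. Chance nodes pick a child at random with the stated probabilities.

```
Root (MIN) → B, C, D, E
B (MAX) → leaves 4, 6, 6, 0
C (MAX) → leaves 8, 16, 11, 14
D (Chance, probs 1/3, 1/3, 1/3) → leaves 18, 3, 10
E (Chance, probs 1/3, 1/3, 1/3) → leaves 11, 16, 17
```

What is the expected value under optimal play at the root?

6

B (MAX): max(4, 6, 6, 0) = 6
C (MAX): max(8, 16, 11, 14) = 16
D (Chance): 1/3·18 + 1/3·3 + 1/3·10 = 10.33
E (Chance): 1/3·11 + 1/3·16 + 1/3·17 = 14.67
Root (MIN): min(6, 16, 10.33, 14.67) = 6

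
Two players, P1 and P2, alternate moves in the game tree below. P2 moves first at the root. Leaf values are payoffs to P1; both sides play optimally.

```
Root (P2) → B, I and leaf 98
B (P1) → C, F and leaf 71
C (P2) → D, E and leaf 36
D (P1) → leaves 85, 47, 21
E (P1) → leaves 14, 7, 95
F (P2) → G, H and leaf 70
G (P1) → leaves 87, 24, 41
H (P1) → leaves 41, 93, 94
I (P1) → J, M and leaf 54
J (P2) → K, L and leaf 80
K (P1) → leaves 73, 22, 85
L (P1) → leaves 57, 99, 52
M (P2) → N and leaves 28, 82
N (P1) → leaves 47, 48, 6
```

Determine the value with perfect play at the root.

71

D (P1): max(85, 47, 21) = 85
E (P1): max(14, 7, 95) = 95
C (P2): min(85, 95, 36) = 36
G (P1): max(87, 24, 41) = 87
H (P1): max(41, 93, 94) = 94
F (P2): min(87, 94, 70) = 70
B (P1): max(36, 70, 71) = 71
K (P1): max(73, 22, 85) = 85
L (P1): max(57, 99, 52) = 99
J (P2): min(85, 99, 80) = 80
N (P1): max(47, 48, 6) = 48
M (P2): min(48, 28, 82) = 28
I (P1): max(80, 28, 54) = 80
Root (P2): min(71, 80, 98) = 71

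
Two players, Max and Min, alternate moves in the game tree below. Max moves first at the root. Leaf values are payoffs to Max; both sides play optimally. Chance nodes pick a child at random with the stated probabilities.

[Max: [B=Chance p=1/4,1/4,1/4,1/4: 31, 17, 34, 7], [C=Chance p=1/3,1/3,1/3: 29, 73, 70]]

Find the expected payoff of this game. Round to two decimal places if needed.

B (Chance): 1/4·31 + 1/4·17 + 1/4·34 + 1/4·7 = 22.25
C (Chance): 1/3·29 + 1/3·73 + 1/3·70 = 57.33
Root (Max): max(22.25, 57.33) = 57.33

57.33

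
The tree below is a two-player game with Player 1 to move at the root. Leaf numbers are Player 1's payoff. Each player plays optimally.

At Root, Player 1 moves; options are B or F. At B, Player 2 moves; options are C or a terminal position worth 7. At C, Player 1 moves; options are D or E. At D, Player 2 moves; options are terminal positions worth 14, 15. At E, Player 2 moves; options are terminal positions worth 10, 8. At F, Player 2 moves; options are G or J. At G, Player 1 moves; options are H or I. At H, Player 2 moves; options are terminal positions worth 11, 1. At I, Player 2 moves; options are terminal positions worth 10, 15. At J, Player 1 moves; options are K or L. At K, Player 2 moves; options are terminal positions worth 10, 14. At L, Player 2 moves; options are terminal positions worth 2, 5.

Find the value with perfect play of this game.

D (Player 2): min(14, 15) = 14
E (Player 2): min(10, 8) = 8
C (Player 1): max(14, 8) = 14
B (Player 2): min(14, 7) = 7
H (Player 2): min(11, 1) = 1
I (Player 2): min(10, 15) = 10
G (Player 1): max(1, 10) = 10
K (Player 2): min(10, 14) = 10
L (Player 2): min(2, 5) = 2
J (Player 1): max(10, 2) = 10
F (Player 2): min(10, 10) = 10
Root (Player 1): max(7, 10) = 10

10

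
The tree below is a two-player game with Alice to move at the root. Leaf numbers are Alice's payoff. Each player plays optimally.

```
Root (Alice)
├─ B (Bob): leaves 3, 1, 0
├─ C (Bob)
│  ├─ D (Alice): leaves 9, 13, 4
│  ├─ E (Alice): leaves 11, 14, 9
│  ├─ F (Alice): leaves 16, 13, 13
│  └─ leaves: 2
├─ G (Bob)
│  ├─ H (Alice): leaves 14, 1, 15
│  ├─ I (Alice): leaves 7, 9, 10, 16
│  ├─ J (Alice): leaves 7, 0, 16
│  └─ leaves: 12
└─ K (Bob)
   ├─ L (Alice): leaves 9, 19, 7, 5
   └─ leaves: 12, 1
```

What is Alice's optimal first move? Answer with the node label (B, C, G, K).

B (Bob): min(3, 1, 0) = 0
D (Alice): max(9, 13, 4) = 13
E (Alice): max(11, 14, 9) = 14
F (Alice): max(16, 13, 13) = 16
C (Bob): min(13, 14, 16, 2) = 2
H (Alice): max(14, 1, 15) = 15
I (Alice): max(7, 9, 10, 16) = 16
J (Alice): max(7, 0, 16) = 16
G (Bob): min(15, 16, 16, 12) = 12
L (Alice): max(9, 19, 7, 5) = 19
K (Bob): min(19, 12, 1) = 1
Root (Alice): max(0, 2, 12, 1) = 12
Alice picks the child with the highest value: G (value 12).

G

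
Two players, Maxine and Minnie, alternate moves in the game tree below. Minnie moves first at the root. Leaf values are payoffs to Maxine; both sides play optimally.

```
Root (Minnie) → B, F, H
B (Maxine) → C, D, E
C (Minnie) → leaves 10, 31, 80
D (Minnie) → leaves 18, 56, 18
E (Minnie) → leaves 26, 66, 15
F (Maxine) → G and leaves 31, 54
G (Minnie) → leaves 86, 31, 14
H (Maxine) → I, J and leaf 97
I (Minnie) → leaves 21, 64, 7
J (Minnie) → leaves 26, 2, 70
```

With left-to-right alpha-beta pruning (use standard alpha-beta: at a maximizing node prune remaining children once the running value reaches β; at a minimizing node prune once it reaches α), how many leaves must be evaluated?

19

C [α=-∞,β=+∞]: v=10
D [α=10,β=+∞]: v=18
E [α=18,β=+∞]: v=15
B [α=-∞,β=+∞]: v=18
G [α=-∞,β=18]: v=14
F [α=-∞,β=18]: v=31 after child 2 ≥ β → β-cutoff, skip 1
I [α=-∞,β=18]: v=7
J [α=7,β=18]: v=2 after child 2 ≤ α → α-cutoff, skip 1
H [α=-∞,β=18]: v=97
Root [α=-∞,β=+∞]: v=18
Leaves evaluated: 19 of 21.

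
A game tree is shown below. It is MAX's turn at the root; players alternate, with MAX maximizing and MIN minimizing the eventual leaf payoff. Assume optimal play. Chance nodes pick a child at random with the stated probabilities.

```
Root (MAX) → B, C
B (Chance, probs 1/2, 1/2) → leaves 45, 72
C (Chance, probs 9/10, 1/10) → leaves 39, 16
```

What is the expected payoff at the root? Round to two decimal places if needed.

58.5

B (Chance): 1/2·45 + 1/2·72 = 58.5
C (Chance): 9/10·39 + 1/10·16 = 36.7
Root (MAX): max(58.5, 36.7) = 58.5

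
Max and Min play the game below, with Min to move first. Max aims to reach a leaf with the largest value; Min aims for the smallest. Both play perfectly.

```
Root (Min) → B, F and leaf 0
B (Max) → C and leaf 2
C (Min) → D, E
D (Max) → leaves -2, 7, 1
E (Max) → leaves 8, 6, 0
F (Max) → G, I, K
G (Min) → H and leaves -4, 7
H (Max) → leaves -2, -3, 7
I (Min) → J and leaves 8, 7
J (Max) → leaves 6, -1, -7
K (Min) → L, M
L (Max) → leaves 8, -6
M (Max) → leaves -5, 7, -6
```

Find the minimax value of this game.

0

D (Max): max(-2, 7, 1) = 7
E (Max): max(8, 6, 0) = 8
C (Min): min(7, 8) = 7
B (Max): max(7, 2) = 7
H (Max): max(-2, -3, 7) = 7
G (Min): min(7, -4, 7) = -4
J (Max): max(6, -1, -7) = 6
I (Min): min(6, 8, 7) = 6
L (Max): max(8, -6) = 8
M (Max): max(-5, 7, -6) = 7
K (Min): min(8, 7) = 7
F (Max): max(-4, 6, 7) = 7
Root (Min): min(7, 7, 0) = 0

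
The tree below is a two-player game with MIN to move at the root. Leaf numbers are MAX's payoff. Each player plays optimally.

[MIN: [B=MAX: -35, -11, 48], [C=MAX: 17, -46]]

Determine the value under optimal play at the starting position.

17

B (MAX): max(-35, -11, 48) = 48
C (MAX): max(17, -46) = 17
Root (MIN): min(48, 17) = 17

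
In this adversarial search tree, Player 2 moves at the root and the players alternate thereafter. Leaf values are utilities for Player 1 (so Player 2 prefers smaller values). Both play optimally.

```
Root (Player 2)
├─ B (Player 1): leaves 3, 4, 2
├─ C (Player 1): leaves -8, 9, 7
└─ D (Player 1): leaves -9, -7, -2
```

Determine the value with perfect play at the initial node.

B (Player 1): max(3, 4, 2) = 4
C (Player 1): max(-8, 9, 7) = 9
D (Player 1): max(-9, -7, -2) = -2
Root (Player 2): min(4, 9, -2) = -2

-2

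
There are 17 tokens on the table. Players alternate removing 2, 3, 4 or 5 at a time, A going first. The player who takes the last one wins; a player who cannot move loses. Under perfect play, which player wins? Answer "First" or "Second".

Compute winning (W) and losing (L) positions by backward induction:
i:   0  1  2  3  4  5  6  7  8  9 10 11 12 13 14 15 16 17
     L  L  W  W  W  W  W  L  L  W  W  W  W  W  L  L  W  W
Position 17 is W, so the first player wins.

First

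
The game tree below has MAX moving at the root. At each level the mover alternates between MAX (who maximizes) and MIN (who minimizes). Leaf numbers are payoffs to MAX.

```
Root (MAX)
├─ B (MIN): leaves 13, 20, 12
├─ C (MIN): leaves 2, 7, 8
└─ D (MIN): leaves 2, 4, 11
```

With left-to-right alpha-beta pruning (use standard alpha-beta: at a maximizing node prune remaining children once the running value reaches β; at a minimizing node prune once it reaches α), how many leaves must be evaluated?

B [α=-∞,β=+∞]: v=12
C [α=12,β=+∞]: v=2 after child 1 ≤ α → α-cutoff, skip 2
D [α=12,β=+∞]: v=2 after child 1 ≤ α → α-cutoff, skip 2
Root [α=-∞,β=+∞]: v=12
Leaves evaluated: 5 of 9.

5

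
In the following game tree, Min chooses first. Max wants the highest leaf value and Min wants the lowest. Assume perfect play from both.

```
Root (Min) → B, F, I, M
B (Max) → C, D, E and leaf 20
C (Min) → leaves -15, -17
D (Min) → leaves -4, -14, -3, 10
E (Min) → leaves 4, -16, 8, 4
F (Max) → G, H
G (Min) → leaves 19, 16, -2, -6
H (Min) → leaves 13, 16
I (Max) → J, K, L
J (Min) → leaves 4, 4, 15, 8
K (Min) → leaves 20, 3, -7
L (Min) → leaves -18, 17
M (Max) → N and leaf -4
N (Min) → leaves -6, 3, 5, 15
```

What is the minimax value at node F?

13

G: min(19, 16, -2, -6) = -6
H: min(13, 16) = 13
F: max(-6, 13) = 13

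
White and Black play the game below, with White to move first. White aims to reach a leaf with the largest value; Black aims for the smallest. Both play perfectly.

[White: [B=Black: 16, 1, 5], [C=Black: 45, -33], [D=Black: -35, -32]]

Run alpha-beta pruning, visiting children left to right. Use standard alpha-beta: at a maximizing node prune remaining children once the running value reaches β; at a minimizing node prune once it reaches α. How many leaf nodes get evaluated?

B [α=-∞,β=+∞]: v=1
C [α=1,β=+∞]: v=-33
D [α=1,β=+∞]: v=-35 after child 1 ≤ α → α-cutoff, skip 1
Root [α=-∞,β=+∞]: v=1
Leaves evaluated: 6 of 7.

6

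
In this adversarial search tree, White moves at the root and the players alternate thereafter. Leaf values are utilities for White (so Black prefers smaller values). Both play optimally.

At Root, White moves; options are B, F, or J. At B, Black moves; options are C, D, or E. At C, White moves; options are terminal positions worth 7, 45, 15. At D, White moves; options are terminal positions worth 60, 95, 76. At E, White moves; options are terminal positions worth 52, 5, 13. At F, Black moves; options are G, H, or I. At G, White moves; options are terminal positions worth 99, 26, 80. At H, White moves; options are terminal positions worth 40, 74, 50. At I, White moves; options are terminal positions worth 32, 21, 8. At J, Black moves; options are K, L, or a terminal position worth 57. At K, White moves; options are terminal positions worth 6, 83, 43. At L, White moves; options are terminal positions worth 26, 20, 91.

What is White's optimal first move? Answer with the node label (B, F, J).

C (White): max(7, 45, 15) = 45
D (White): max(60, 95, 76) = 95
E (White): max(52, 5, 13) = 52
B (Black): min(45, 95, 52) = 45
G (White): max(99, 26, 80) = 99
H (White): max(40, 74, 50) = 74
I (White): max(32, 21, 8) = 32
F (Black): min(99, 74, 32) = 32
K (White): max(6, 83, 43) = 83
L (White): max(26, 20, 91) = 91
J (Black): min(83, 91, 57) = 57
Root (White): max(45, 32, 57) = 57
White picks the child with the highest value: J (value 57).

J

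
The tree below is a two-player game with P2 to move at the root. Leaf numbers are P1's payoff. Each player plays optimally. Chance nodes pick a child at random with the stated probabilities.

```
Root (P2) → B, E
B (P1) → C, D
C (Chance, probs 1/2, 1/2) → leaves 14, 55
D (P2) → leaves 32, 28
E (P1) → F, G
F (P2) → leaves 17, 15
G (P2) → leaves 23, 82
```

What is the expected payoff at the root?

23

C (Chance): 1/2·14 + 1/2·55 = 34.5
D (P2): min(32, 28) = 28
B (P1): max(34.5, 28) = 34.5
F (P2): min(17, 15) = 15
G (P2): min(23, 82) = 23
E (P1): max(15, 23) = 23
Root (P2): min(34.5, 23) = 23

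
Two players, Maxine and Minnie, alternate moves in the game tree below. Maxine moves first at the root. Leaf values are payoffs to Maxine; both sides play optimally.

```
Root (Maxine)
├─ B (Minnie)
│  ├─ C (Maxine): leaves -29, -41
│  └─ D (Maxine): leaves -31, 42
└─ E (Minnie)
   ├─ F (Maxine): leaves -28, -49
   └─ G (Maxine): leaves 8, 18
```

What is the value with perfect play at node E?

F: max(-28, -49) = -28
G: max(8, 18) = 18
E: min(-28, 18) = -28

-28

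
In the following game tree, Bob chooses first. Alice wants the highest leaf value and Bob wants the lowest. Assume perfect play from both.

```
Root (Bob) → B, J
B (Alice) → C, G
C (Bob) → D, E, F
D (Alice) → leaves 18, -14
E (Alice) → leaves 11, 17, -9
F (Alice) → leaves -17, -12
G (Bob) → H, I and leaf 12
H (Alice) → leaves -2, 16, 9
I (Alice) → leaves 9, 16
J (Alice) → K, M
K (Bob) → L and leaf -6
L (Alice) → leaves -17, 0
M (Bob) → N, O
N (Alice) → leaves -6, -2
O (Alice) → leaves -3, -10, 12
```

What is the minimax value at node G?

12

H: max(-2, 16, 9) = 16
I: max(9, 16) = 16
G: min(16, 16, 12) = 12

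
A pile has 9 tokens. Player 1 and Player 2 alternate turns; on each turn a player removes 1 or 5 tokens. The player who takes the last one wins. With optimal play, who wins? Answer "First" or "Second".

Positions where the player to move wins (W) vs loses (L):
i:   0  1  2  3  4  5  6  7  8  9
     L  W  L  W  L  W  L  W  L  W
Position 9 is W, so the first player wins.

First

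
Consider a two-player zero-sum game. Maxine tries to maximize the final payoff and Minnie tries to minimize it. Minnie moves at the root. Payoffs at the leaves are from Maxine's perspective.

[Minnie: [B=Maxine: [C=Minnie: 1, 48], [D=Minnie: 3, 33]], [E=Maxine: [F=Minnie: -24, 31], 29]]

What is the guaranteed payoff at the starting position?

C (Minnie): min(1, 48) = 1
D (Minnie): min(3, 33) = 3
B (Maxine): max(1, 3) = 3
F (Minnie): min(-24, 31) = -24
E (Maxine): max(-24, 29) = 29
Root (Minnie): min(3, 29) = 3

3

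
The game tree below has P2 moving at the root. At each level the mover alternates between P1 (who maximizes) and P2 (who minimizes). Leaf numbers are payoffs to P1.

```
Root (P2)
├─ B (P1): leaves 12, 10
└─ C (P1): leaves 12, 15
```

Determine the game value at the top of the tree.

12

B (P1): max(12, 10) = 12
C (P1): max(12, 15) = 15
Root (P2): min(12, 15) = 12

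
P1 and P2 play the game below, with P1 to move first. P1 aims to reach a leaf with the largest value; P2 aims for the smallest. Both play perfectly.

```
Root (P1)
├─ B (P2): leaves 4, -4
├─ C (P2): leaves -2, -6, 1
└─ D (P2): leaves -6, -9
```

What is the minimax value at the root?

-4

B (P2): min(4, -4) = -4
C (P2): min(-2, -6, 1) = -6
D (P2): min(-6, -9) = -9
Root (P1): max(-4, -6, -9) = -4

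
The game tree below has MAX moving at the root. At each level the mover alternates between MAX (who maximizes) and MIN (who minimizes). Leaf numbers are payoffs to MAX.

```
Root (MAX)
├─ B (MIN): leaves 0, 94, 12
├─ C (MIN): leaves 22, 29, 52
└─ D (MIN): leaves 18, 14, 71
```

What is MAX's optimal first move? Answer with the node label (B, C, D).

C

B (MIN): min(0, 94, 12) = 0
C (MIN): min(22, 29, 52) = 22
D (MIN): min(18, 14, 71) = 14
Root (MAX): max(0, 22, 14) = 22
MAX picks the child with the highest value: C (value 22).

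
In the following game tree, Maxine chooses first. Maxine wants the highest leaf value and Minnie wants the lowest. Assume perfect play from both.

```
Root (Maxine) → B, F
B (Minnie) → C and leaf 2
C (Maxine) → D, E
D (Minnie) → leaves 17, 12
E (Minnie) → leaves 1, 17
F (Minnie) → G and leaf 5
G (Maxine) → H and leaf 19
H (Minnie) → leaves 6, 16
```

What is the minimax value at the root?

5

D (Minnie): min(17, 12) = 12
E (Minnie): min(1, 17) = 1
C (Maxine): max(12, 1) = 12
B (Minnie): min(12, 2) = 2
H (Minnie): min(6, 16) = 6
G (Maxine): max(6, 19) = 19
F (Minnie): min(19, 5) = 5
Root (Maxine): max(2, 5) = 5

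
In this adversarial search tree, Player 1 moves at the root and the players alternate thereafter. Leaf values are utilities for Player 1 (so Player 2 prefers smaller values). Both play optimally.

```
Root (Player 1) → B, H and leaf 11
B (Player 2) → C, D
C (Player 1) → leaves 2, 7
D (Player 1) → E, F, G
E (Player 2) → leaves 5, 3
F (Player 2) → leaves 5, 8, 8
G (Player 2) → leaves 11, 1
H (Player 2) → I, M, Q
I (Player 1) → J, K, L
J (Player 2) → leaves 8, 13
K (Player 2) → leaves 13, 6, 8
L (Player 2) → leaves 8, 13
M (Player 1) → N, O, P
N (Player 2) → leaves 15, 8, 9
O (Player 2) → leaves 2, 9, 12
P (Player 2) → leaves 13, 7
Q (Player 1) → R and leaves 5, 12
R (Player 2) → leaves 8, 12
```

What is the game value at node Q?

12

R: min(8, 12) = 8
Q: max(8, 5, 12) = 12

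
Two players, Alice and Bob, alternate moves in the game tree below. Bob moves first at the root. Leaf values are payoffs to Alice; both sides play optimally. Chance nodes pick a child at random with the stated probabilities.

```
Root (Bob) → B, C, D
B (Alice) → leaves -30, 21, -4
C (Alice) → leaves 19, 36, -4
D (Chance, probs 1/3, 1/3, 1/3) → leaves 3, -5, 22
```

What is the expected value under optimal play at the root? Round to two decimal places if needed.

6.67

B (Alice): max(-30, 21, -4) = 21
C (Alice): max(19, 36, -4) = 36
D (Chance): 1/3·3 + 1/3·-5 + 1/3·22 = 6.67
Root (Bob): min(21, 36, 6.67) = 6.67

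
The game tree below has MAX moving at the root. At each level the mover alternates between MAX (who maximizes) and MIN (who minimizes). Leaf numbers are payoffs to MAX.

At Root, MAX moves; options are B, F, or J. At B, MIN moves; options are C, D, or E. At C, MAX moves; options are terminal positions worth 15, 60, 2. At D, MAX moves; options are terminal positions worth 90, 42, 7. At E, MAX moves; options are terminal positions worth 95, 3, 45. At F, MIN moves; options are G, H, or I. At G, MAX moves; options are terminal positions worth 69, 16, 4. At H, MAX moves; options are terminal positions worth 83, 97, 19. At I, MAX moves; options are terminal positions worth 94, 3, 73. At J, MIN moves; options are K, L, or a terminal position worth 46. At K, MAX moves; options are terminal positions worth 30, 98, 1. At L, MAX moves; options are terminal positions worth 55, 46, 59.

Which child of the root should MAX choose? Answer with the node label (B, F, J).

C (MAX): max(15, 60, 2) = 60
D (MAX): max(90, 42, 7) = 90
E (MAX): max(95, 3, 45) = 95
B (MIN): min(60, 90, 95) = 60
G (MAX): max(69, 16, 4) = 69
H (MAX): max(83, 97, 19) = 97
I (MAX): max(94, 3, 73) = 94
F (MIN): min(69, 97, 94) = 69
K (MAX): max(30, 98, 1) = 98
L (MAX): max(55, 46, 59) = 59
J (MIN): min(98, 59, 46) = 46
Root (MAX): max(60, 69, 46) = 69
MAX picks the child with the highest value: F (value 69).

F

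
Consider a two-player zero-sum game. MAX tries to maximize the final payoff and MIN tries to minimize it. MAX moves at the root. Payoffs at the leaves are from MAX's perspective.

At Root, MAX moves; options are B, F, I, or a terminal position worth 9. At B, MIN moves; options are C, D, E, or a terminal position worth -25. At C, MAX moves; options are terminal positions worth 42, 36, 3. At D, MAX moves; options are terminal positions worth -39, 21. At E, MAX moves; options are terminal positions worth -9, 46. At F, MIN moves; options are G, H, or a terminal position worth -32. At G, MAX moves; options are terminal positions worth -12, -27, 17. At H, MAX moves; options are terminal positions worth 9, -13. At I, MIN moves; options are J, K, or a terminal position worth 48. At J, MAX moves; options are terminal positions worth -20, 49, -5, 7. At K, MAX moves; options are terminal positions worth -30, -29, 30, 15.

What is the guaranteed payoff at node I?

J: max(-20, 49, -5, 7) = 49
K: max(-30, -29, 30, 15) = 30
I: min(49, 30, 48) = 30

30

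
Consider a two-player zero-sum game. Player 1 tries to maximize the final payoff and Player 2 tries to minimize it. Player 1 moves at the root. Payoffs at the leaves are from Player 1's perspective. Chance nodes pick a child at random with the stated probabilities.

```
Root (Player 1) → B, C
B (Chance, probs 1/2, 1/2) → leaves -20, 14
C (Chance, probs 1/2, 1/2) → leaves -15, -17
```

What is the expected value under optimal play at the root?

-3

B (Chance): 1/2·-20 + 1/2·14 = -3
C (Chance): 1/2·-15 + 1/2·-17 = -16
Root (Player 1): max(-3, -16) = -3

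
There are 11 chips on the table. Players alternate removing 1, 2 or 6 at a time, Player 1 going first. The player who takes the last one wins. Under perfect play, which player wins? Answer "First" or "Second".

First

W/L table (W = player to move can force a win):
i:   0  1  2  3  4  5  6  7  8  9 10 11
     L  W  W  L  W  W  W  L  W  W  L  W
Position 11 is W, so the first player wins.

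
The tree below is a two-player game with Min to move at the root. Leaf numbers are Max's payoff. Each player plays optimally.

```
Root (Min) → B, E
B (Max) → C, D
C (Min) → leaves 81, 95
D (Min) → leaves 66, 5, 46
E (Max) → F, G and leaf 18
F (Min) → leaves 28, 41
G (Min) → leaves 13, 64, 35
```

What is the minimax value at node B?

81

C: min(81, 95) = 81
D: min(66, 5, 46) = 5
B: max(81, 5) = 81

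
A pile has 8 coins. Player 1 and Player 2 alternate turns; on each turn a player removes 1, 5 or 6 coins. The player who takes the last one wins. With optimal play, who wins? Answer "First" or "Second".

First

i:   0  1  2  3  4  5  6  7  8
     L  W  L  W  L  W  W  W  W
Position 8 is W, so the first player wins.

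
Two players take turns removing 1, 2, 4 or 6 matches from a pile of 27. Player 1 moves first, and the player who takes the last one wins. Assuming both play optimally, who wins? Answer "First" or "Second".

Compute winning (W) and losing (L) positions by backward induction:
i:   0  1  2  3  4  5  6  7  8  9 10 11 12 13 14 15 16 17 18 19 20 21 22 23 24 25 26 27
     L  W  W  L  W  W  W  W  L  W  W  L  W  W  W  W  L  W  W  L  W  W  W  W  L  W  W  L
Position 27 is L, so the second player wins.

Second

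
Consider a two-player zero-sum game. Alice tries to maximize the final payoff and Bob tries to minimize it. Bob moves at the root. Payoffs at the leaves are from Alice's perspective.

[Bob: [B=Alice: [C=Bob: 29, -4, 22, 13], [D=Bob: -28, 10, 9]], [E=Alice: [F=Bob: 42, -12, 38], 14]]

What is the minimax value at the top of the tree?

-4

C (Bob): min(29, -4, 22, 13) = -4
D (Bob): min(-28, 10, 9) = -28
B (Alice): max(-4, -28) = -4
F (Bob): min(42, -12, 38) = -12
E (Alice): max(-12, 14) = 14
Root (Bob): min(-4, 14) = -4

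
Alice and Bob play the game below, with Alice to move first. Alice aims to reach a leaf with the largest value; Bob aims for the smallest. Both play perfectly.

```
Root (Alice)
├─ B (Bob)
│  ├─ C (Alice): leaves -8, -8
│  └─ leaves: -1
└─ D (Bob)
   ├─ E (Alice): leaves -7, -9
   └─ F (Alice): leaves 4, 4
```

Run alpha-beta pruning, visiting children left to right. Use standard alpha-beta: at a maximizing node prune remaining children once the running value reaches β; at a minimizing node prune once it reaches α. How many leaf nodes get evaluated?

6

C [α=-∞,β=+∞]: v=-8
B [α=-∞,β=+∞]: v=-8
E [α=-8,β=+∞]: v=-7
F [α=-8,β=-7]: v=4 after child 1 ≥ β → β-cutoff, skip 1
D [α=-8,β=+∞]: v=-7
Root [α=-∞,β=+∞]: v=-7
Leaves evaluated: 6 of 7.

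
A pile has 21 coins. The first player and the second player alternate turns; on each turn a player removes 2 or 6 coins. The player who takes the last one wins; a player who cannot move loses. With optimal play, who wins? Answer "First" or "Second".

Second

Mark each pile size as W (mover wins) or L (mover loses):
i:   0  1  2  3  4  5  6  7  8  9 10 11 12 13 14 15 16 17 18 19 20 21
     L  L  W  W  L  L  W  W  L  L  W  W  L  L  W  W  L  L  W  W  L  L
Position 21 is L, so the second player wins.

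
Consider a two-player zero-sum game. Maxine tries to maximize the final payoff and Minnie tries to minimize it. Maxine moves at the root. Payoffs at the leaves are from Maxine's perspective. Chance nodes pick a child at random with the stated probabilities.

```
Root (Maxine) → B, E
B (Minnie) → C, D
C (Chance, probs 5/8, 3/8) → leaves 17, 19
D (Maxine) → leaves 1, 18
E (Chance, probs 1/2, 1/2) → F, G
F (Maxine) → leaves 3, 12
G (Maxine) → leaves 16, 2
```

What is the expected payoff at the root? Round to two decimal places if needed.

C (Chance): 5/8·17 + 3/8·19 = 17.75
D (Maxine): max(1, 18) = 18
B (Minnie): min(17.75, 18) = 17.75
F (Maxine): max(3, 12) = 12
G (Maxine): max(16, 2) = 16
E (Chance): 1/2·12 + 1/2·16 = 14
Root (Maxine): max(17.75, 14) = 17.75

17.75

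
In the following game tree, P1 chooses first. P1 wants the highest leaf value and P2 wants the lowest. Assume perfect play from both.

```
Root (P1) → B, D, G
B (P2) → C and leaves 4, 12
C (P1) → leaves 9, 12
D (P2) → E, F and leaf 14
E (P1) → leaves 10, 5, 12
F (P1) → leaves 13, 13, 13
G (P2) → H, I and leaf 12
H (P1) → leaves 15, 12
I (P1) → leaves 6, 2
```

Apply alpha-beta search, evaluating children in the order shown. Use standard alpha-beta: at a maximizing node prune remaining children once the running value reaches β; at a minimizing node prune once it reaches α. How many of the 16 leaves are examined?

13

C [α=-∞,β=+∞]: v=12
B [α=-∞,β=+∞]: v=4
E [α=4,β=+∞]: v=12
F [α=4,β=12]: v=13 after child 1 ≥ β → β-cutoff, skip 2
D [α=4,β=+∞]: v=12
H [α=12,β=+∞]: v=15
I [α=12,β=15]: v=6
G [α=12,β=+∞]: v=6 after child 2 ≤ α → α-cutoff, skip 1
Root [α=-∞,β=+∞]: v=12
Leaves evaluated: 13 of 16.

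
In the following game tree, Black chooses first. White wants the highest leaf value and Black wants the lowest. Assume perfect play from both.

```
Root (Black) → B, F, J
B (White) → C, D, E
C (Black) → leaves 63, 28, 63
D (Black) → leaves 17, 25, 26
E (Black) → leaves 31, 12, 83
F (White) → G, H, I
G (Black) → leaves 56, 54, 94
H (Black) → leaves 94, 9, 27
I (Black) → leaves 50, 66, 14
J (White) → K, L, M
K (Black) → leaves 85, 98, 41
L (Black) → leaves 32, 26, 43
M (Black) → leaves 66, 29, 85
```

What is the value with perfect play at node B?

28

C: min(63, 28, 63) = 28
D: min(17, 25, 26) = 17
E: min(31, 12, 83) = 12
B: max(28, 17, 12) = 28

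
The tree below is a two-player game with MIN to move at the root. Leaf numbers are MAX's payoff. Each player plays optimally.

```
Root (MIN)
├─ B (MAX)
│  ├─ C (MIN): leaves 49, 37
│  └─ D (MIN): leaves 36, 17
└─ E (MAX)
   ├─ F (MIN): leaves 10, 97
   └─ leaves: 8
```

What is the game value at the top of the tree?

10

C (MIN): min(49, 37) = 37
D (MIN): min(36, 17) = 17
B (MAX): max(37, 17) = 37
F (MIN): min(10, 97) = 10
E (MAX): max(10, 8) = 10
Root (MIN): min(37, 10) = 10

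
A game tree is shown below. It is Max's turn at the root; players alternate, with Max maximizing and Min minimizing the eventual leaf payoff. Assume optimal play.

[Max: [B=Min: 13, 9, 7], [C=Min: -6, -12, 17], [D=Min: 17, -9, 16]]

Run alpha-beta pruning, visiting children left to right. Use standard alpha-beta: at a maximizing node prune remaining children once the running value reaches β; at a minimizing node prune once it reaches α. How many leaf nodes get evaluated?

6

B [α=-∞,β=+∞]: v=7
C [α=7,β=+∞]: v=-6 after child 1 ≤ α → α-cutoff, skip 2
D [α=7,β=+∞]: v=-9 after child 2 ≤ α → α-cutoff, skip 1
Root [α=-∞,β=+∞]: v=7
Leaves evaluated: 6 of 9.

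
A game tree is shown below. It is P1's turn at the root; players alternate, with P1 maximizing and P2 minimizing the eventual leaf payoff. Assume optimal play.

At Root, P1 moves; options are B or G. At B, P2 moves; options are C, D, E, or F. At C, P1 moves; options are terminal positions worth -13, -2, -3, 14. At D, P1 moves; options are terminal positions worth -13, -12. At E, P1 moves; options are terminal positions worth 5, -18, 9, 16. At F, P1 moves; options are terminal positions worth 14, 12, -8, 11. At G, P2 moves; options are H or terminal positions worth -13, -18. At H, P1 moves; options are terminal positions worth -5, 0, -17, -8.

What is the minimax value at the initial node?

C (P1): max(-13, -2, -3, 14) = 14
D (P1): max(-13, -12) = -12
E (P1): max(5, -18, 9, 16) = 16
F (P1): max(14, 12, -8, 11) = 14
B (P2): min(14, -12, 16, 14) = -12
H (P1): max(-5, 0, -17, -8) = 0
G (P2): min(0, -13, -18) = -18
Root (P1): max(-12, -18) = -12

-12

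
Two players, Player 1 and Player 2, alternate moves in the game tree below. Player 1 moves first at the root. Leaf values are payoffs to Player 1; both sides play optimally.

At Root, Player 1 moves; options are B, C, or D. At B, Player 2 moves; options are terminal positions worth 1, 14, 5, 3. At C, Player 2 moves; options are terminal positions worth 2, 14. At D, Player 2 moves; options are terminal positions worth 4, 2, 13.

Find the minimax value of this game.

B (Player 2): min(1, 14, 5, 3) = 1
C (Player 2): min(2, 14) = 2
D (Player 2): min(4, 2, 13) = 2
Root (Player 1): max(1, 2, 2) = 2

2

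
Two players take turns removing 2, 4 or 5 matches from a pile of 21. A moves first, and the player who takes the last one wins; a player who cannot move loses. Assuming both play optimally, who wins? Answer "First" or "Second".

Second

Positions where the player to move wins (W) vs loses (L):
i:   0  1  2  3  4  5  6  7  8  9 10 11 12 13 14 15 16 17 18 19 20 21
     L  L  W  W  W  W  W  L  L  W  W  W  W  W  L  L  W  W  W  W  W  L
Position 21 is L, so the second player wins.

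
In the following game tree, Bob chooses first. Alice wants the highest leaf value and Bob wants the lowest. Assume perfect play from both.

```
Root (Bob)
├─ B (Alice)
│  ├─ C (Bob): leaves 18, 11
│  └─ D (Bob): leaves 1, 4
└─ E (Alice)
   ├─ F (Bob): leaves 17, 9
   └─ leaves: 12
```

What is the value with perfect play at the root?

11

C (Bob): min(18, 11) = 11
D (Bob): min(1, 4) = 1
B (Alice): max(11, 1) = 11
F (Bob): min(17, 9) = 9
E (Alice): max(9, 12) = 12
Root (Bob): min(11, 12) = 11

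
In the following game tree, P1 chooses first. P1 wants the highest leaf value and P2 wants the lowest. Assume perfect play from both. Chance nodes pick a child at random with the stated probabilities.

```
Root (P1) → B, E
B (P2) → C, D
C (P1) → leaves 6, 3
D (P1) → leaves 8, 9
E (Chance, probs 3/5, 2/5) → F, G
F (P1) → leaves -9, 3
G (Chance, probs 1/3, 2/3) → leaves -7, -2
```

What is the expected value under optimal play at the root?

6

C (P1): max(6, 3) = 6
D (P1): max(8, 9) = 9
B (P2): min(6, 9) = 6
F (P1): max(-9, 3) = 3
G (Chance): 1/3·-7 + 2/3·-2 = -3.67
E (Chance): 3/5·3 + 2/5·-3.67 = 0.33
Root (P1): max(6, 0.33) = 6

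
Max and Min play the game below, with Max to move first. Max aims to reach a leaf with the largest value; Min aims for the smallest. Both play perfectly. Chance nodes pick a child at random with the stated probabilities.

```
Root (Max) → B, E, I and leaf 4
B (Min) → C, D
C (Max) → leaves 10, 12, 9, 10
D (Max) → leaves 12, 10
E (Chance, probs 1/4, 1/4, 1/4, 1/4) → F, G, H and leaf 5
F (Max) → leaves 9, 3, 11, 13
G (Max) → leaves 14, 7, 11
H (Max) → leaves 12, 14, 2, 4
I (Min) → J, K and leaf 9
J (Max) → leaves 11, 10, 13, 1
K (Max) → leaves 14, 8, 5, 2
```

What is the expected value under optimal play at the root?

C (Max): max(10, 12, 9, 10) = 12
D (Max): max(12, 10) = 12
B (Min): min(12, 12) = 12
F (Max): max(9, 3, 11, 13) = 13
G (Max): max(14, 7, 11) = 14
H (Max): max(12, 14, 2, 4) = 14
E (Chance): 1/4·13 + 1/4·14 + 1/4·14 + 1/4·5 = 11.5
J (Max): max(11, 10, 13, 1) = 13
K (Max): max(14, 8, 5, 2) = 14
I (Min): min(13, 14, 9) = 9
Root (Max): max(12, 11.5, 9, 4) = 12

12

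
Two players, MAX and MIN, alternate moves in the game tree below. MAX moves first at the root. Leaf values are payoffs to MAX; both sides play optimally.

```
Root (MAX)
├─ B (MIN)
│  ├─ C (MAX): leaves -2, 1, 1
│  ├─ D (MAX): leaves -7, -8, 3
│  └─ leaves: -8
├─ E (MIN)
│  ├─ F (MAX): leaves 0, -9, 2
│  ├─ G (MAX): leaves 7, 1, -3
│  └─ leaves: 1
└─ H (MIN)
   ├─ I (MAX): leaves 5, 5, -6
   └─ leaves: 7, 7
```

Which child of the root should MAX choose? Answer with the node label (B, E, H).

C (MAX): max(-2, 1, 1) = 1
D (MAX): max(-7, -8, 3) = 3
B (MIN): min(1, 3, -8) = -8
F (MAX): max(0, -9, 2) = 2
G (MAX): max(7, 1, -3) = 7
E (MIN): min(2, 7, 1) = 1
I (MAX): max(5, 5, -6) = 5
H (MIN): min(5, 7, 7) = 5
Root (MAX): max(-8, 1, 5) = 5
MAX picks the child with the highest value: H (value 5).

H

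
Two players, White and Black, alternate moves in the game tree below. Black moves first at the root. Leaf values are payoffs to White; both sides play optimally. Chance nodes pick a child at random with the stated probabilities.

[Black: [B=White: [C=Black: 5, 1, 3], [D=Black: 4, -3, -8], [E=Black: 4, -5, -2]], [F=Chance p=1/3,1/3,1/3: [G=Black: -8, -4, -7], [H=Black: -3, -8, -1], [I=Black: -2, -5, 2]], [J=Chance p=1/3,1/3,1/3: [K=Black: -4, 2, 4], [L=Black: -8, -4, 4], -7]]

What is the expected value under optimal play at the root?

-7

C (Black): min(5, 1, 3) = 1
D (Black): min(4, -3, -8) = -8
E (Black): min(4, -5, -2) = -5
B (White): max(1, -8, -5) = 1
G (Black): min(-8, -4, -7) = -8
H (Black): min(-3, -8, -1) = -8
I (Black): min(-2, -5, 2) = -5
F (Chance): 1/3·-8 + 1/3·-8 + 1/3·-5 = -7
K (Black): min(-4, 2, 4) = -4
L (Black): min(-8, -4, 4) = -8
J (Chance): 1/3·-4 + 1/3·-8 + 1/3·-7 = -6.33
Root (Black): min(1, -7, -6.33) = -7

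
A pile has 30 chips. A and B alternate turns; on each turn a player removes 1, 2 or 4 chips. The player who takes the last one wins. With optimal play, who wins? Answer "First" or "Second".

Second

Compute winning (W) and losing (L) positions by backward induction:
i:   0  1  2  3  4  5  6  7  8  9 10 11 12 13 14 15 16 17 18 19 20 21 22 23 24 25 26 27 28 29 30
     L  W  W  L  W  W  L  W  W  L  W  W  L  W  W  L  W  W  L  W  W  L  W  W  L  W  W  L  W  W  L
Position 30 is L, so the second player wins.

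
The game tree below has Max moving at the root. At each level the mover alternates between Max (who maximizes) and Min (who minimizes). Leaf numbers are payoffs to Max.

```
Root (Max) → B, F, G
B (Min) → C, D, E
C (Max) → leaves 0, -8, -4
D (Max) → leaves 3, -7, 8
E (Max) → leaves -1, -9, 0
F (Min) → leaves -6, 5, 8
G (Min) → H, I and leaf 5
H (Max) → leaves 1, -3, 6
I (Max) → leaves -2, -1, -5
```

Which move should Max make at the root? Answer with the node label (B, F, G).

C (Max): max(0, -8, -4) = 0
D (Max): max(3, -7, 8) = 8
E (Max): max(-1, -9, 0) = 0
B (Min): min(0, 8, 0) = 0
F (Min): min(-6, 5, 8) = -6
H (Max): max(1, -3, 6) = 6
I (Max): max(-2, -1, -5) = -1
G (Min): min(6, -1, 5) = -1
Root (Max): max(0, -6, -1) = 0
Max picks the child with the highest value: B (value 0).

B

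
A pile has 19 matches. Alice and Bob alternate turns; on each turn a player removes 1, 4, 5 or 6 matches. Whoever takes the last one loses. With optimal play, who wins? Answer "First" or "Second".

Second

W/L table (W = player to move can force a win):
i:   0  1  2  3  4  5  6  7  8  9 10 11 12 13 14 15 16 17 18 19
     W  L  W  L  W  W  W  W  W  W  L  W  L  W  W  W  W  W  W  L
Position 19 is L, so the second player wins.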